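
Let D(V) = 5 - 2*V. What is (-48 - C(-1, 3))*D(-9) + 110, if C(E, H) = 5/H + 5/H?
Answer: -3212/3 ≈ -1070.7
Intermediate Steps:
C(E, H) = 10/H
(-48 - C(-1, 3))*D(-9) + 110 = (-48 - 10/3)*(5 - 2*(-9)) + 110 = (-48 - 10/3)*(5 + 18) + 110 = (-48 - 1*10/3)*23 + 110 = (-48 - 10/3)*23 + 110 = -154/3*23 + 110 = -3542/3 + 110 = -3212/3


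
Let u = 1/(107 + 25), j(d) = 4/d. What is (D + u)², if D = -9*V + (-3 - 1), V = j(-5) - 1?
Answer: 64915249/435600 ≈ 149.02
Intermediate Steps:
V = -9/5 (V = 4/(-5) - 1 = 4*(-⅕) - 1 = -⅘ - 1 = -9/5 ≈ -1.8000)
u = 1/132 ≈ 0.0075758
D = 61/5 (D = -9*(-9/5) + (-3 - 1) = 81/5 - 4 = 61/5 ≈ 12.200)
(D + u)² = (61/5 + 1/132)² = (8057/660)² = 64915249/435600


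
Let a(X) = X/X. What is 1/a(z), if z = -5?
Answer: 1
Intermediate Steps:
a(X) = 1
1/a(z) = 1/1 = 1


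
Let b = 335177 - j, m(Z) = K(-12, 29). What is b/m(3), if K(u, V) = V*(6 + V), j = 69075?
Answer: 266102/1015 ≈ 262.17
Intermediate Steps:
m(Z) = 1015 (m(Z) = 29*(6 + 29) = 29*35 = 1015)
b = 266102 (b = 335177 - 1*69075 = 335177 - 69075 = 266102)
b/m(3) = 266102/1015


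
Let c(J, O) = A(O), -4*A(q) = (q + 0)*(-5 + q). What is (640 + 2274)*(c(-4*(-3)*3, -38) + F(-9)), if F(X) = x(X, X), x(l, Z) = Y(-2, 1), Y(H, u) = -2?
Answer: -1196197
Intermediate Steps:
A(q) = -q*(-5 + q)/4 (A(q) = -(q + 0)*(-5 + q)/4 = -q*(-5 + q)/4)
c(J, O) = O*(5 - O)/4
x(l, Z) = -2
F(X) = -2
(640 + 2274)*(c(-4*(-3)*3, -38) + F(-9)) = (640 + 2274)*((1/4)*(-38)*(5 - 1*(-38)) - 2) = 2914*((1/4)*(-38)*(5 + 38) - 2) = 2914*((1/4)*(-38)*43 - 2) = 2914*(-817/2 - 2) = 2914*(-821/2) = -1196197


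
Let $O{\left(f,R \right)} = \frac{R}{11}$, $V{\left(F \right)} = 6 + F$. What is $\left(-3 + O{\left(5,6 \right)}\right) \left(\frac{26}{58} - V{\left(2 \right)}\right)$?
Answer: $\frac{5913}{319} \approx 18.536$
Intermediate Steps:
$O{\left(f,R \right)} = \frac{R}{11}$ ($O{\left(f,R \right)} = R \frac{1}{11} = \frac{R}{11}$)
$\left(-3 + O{\left(5,6 \right)}\right) \left(\frac{26}{58} - V{\left(2 \right)}\right) = \left(-3 + \frac{1}{11} \cdot 6\right) \left(\frac{26}{58} - \left(6 + 2\right)\right) = \left(-3 + \frac{6}{11}\right) \left(26 \cdot \frac{1}{58} - 8\right) = - \frac{27 \left(\frac{13}{29} - 8\right)}{11} = \left(- \frac{27}{11}\right) \left(- \frac{219}{29}\right) = \frac{5913}{319}$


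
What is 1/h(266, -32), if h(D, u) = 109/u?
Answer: -32/109 ≈ -0.29358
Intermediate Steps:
1/h(266, -32) = 1/(109/(-32)) = 1/(109*(-1/32)) = 1/(-109/32) = -32/109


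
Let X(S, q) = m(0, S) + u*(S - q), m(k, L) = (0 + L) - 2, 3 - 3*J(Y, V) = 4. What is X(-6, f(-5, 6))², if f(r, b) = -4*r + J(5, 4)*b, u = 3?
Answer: 6400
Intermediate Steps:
J(Y, V) = -⅓ (J(Y, V) = 1 - ⅓*4 = 1 - 4/3 = -⅓)
m(k, L) = -2 + L (m(k, L) = L - 2 = -2 + L)
f(r, b) = -4*r - b/3
X(S, q) = -2 - 3*q + 4*S (X(S, q) = (-2 + S) + 3*(S - q) = (-2 + S) + (-3*q + 3*S) = -2 - 3*q + 4*S)
X(-6, f(-5, 6))² = (-2 - 3*(-4*(-5) - ⅓*6) + 4*(-6))² = (-2 - 3*(20 - 2) - 24)² = (-2 - 3*18 - 24)² = (-2 - 54 - 24)² = (-80)² = 6400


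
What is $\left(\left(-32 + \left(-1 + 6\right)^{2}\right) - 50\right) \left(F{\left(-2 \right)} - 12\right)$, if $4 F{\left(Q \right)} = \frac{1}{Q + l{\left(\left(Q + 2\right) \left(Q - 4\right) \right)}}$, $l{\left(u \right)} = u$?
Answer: $\frac{5529}{8} \approx 691.13$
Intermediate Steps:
$F{\left(Q \right)} = \frac{1}{4 \left(Q + \left(-4 + Q\right) \left(2 + Q\right)\right)}$ ($F{\left(Q \right)} = \frac{1}{4 \left(Q + \left(Q + 2\right) \left(Q - 4\right)\right)} = \frac{1}{4 \left(Q + \left(2 + Q\right) \left(-4 + Q\right)\right)} = \frac{1}{4 \left(Q + \left(-4 + Q\right) \left(2 + Q\right)\right)}$)
$\left(\left(-32 + \left(-1 + 6\right)^{2}\right) - 50\right) \left(F{\left(-2 \right)} - 12\right) = \left(\left(-32 + \left(-1 + 6\right)^{2}\right) - 50\right) \left(\frac{1}{4 \left(-8 + \left(-2\right)^{2} - -2\right)} - 12\right) = \left(\left(-32 + 5^{2}\right) - 50\right) \left(\frac{1}{4 \left(-8 + 4 + 2\right)} - 12\right) = \left(\left(-32 + 25\right) - 50\right) \left(\frac{1}{4 \left(-2\right)} - 12\right) = \left(-7 - 50\right) \left(\frac{1}{4} \left(- \frac{1}{2}\right) - 12\right) = - 57 \left(- \frac{1}{8} - 12\right) = \left(-57\right) \left(- \frac{97}{8}\right) = \frac{5529}{8}$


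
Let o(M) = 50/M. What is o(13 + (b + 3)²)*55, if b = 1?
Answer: 2750/29 ≈ 94.828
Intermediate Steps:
o(13 + (b + 3)²)*55 = (50/(13 + (1 + 3)²))*55 = (50/(13 + 4²))*55 = (50/(13 + 16))*55 = (50/29)*55 = 2750/29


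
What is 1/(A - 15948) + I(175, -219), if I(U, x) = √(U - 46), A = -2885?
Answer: -1/18833 + √129 ≈ 11.358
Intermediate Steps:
I(U, x) = √(-46 + U)
1/(A - 15948) + I(175, -219) = 1/(-2885 - 15948) + √(-46 + 175) = 1/(-18833) + √129 = -1/18833 + √129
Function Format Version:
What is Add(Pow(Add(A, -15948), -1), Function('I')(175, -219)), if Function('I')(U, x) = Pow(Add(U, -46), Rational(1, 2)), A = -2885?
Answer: Add(Rational(-1, 18833), Pow(129, Rational(1, 2))) ≈ 11.358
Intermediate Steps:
Function('I')(U, x) = Pow(Add(-46, U), Rational(1, 2))
Add(Pow(Add(A, -15948), -1), Function('I')(175, -219)) = Add(Pow(Add(-2885, -15948), -1), Pow(Add(-46, 175), Rational(1, 2))) = Add(Pow(-18833, -1), Pow(129, Rational(1, 2))) = Add(Rational(-1, 18833), Pow(129, Rational(1, 2)))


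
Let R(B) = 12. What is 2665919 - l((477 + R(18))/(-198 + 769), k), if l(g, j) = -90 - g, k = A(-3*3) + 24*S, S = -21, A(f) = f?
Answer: 1522291628/571 ≈ 2.6660e+6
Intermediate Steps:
k = -513 (k = -3*3 + 24*(-21) = -9 - 504 = -513)
2665919 - l((477 + R(18))/(-198 + 769), k) = 2665919 - (-90 - (477 + 12)/(-198 + 769)) = 2665919 - (-90 - 489/571) = 2665919 - 1*(-51879/571) = 2665919 + 51879/571 = 1522291628/571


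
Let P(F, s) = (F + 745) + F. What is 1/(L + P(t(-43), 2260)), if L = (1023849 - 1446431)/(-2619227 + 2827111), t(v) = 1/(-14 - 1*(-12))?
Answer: 103942/77121557 ≈ 0.0013478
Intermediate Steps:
t(v) = -½ (t(v) = 1/(-14 + 12) = 1/(-2) = -½)
P(F, s) = 745 + 2*F (P(F, s) = (745 + F) + F = 745 + 2*F)
L = -211291/103942 (L = -422582/207884 = -422582*1/207884 = -211291/103942 ≈ -2.0328)
1/(L + P(t(-43), 2260)) = 1/(-211291/103942 + (745 + 2*(-½))) = 1/(-211291/103942 + (745 - 1)) = 1/(-211291/103942 + 744) = 1/(77121557/103942) = 103942/77121557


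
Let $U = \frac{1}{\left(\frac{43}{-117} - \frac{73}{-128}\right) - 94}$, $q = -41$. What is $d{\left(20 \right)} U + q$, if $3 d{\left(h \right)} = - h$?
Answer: $- \frac{57493147}{1404707} \approx -40.929$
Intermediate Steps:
$U = - \frac{14976}{1404707}$ ($U = \frac{1}{\left(43 \left(- \frac{1}{117}\right) - - \frac{73}{128}\right) - 94} = \frac{1}{\left(- \frac{43}{117} + \frac{73}{128}\right) - 94} = \frac{1}{\frac{3037}{14976} - 94} = \frac{1}{- \frac{1404707}{14976}} = - \frac{14976}{1404707} \approx -0.010661$)
$d{\left(h \right)} = - \frac{h}{3}$ ($d{\left(h \right)} = \frac{\left(-1\right) h}{3} = - \frac{h}{3}$)
$d{\left(20 \right)} U + q = \left(- \frac{1}{3}\right) 20 \left(- \frac{14976}{1404707}\right) - 41 = \left(- \frac{20}{3}\right) \left(- \frac{14976}{1404707}\right) - 41 = \frac{99840}{1404707} - 41 = - \frac{57493147}{1404707}$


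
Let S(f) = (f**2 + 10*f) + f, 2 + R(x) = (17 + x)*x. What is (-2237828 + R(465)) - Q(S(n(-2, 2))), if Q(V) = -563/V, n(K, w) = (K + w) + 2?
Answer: -52355637/26 ≈ -2.0137e+6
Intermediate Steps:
R(x) = -2 + x*(17 + x) (R(x) = -2 + (17 + x)*x = -2 + x*(17 + x))
n(K, w) = 2 + K + w
S(f) = f**2 + 11*f
(-2237828 + R(465)) - Q(S(n(-2, 2))) = (-2237828 + (-2 + 465**2 + 17*465)) - (-563)/((2 - 2 + 2)*(11 + (2 - 2 + 2))) = (-2237828 + (-2 + 216225 + 7905)) - (-563)/(2*(11 + 2)) = (-2237828 + 224128) - (-563)/(2*13) = -2013700 - (-563)/26 = -2013700 - 1*(-563/26) = -2013700 + 563/26 = -52355637/26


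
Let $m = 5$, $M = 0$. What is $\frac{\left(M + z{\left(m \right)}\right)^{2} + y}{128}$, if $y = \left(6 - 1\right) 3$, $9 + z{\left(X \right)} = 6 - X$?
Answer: $\frac{79}{128} \approx 0.61719$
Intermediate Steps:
$z{\left(X \right)} = -3 - X$ ($z{\left(X \right)} = -9 - \left(-6 + X\right) = -3 - X$)
$y = 15$ ($y = 5 \cdot 3 = 15$)
$\frac{\left(M + z{\left(m \right)}\right)^{2} + y}{128} = \frac{\left(0 - 8\right)^{2} + 15}{128} = \left(\left(0 - 8\right)^{2} + 15\right) \frac{1}{128} = \left(\left(-8\right)^{2} + 15\right) \frac{1}{128} = \left(64 + 15\right) \frac{1}{128} = 79 \cdot \frac{1}{128} = \frac{79}{128}$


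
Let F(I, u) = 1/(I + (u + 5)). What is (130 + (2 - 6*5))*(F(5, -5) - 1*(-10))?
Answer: 5202/5 ≈ 1040.4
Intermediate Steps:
F(I, u) = 1/(5 + I + u) (F(I, u) = 1/(I + (5 + u)) = 1/(5 + I + u))
(130 + (2 - 6*5))*(F(5, -5) - 1*(-10)) = (130 + (2 - 6*5))*(1/(5 + 5 - 5) - 1*(-10)) = (130 + (2 - 30))*(1/5 + 10) = (130 - 28)*(⅕ + 10) = 102*(51/5) = 5202/5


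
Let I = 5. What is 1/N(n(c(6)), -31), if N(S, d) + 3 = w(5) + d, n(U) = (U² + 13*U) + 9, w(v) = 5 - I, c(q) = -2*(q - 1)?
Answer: -1/34 ≈ -0.029412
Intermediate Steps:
c(q) = 2 - 2*q (c(q) = -2*(-1 + q) = 2 - 2*q)
w(v) = 0 (w(v) = 5 - 1*5 = 5 - 5 = 0)
n(U) = 9 + U² + 13*U
N(S, d) = -3 + d (N(S, d) = -3 + (0 + d) = -3 + d)
1/N(n(c(6)), -31) = 1/(-3 - 31) = 1/(-34) = -1/34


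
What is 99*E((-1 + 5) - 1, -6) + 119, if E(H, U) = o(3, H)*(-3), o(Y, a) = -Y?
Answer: 1010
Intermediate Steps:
E(H, U) = 9 (E(H, U) = -1*3*(-3) = -3*(-3) = 9)
99*E((-1 + 5) - 1, -6) + 119 = 99*9 + 119 = 891 + 119 = 1010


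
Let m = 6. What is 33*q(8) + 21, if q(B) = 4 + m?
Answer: 351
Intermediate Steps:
q(B) = 10 (q(B) = 4 + 6 = 10)
33*q(8) + 21 = 33*10 + 21 = 330 + 21 = 351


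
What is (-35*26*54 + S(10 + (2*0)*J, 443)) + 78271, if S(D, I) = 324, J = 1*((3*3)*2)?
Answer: 29455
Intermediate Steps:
J = 18 (J = 1*(9*2) = 1*18 = 18)
(-35*26*54 + S(10 + (2*0)*J, 443)) + 78271 = (-35*26*54 + 324) + 78271 = (-910*54 + 324) + 78271 = (-49140 + 324) + 78271 = -48816 + 78271 = 29455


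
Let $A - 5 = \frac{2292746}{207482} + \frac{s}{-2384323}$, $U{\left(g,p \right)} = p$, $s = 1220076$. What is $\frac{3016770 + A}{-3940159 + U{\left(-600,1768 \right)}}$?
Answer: $- \frac{248736031486219996}{324723032259733371} \approx -0.76599$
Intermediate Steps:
$A = \frac{3843511867878}{247352052343}$ ($A = 5 + \left(\frac{2292746}{207482} + \frac{1220076}{-2384323}\right) = 5 + \left(2292746 \cdot \frac{1}{207482} + 1220076 \left(- \frac{1}{2384323}\right)\right) = 5 + \left(\frac{1146373}{103741} - \frac{1220076}{2384323}\right) = 5 + \frac{2606751606163}{247352052343} = \frac{3843511867878}{247352052343} \approx 15.539$)
$\frac{3016770 + A}{-3940159 + U{\left(-600,1768 \right)}} = \frac{3016770 + \frac{3843511867878}{247352052343}}{-3940159 + 1768} = \frac{746208094458659988}{247352052343 \left(-3938391\right)} = \frac{746208094458659988}{247352052343} \left(- \frac{1}{3938391}\right) = - \frac{248736031486219996}{324723032259733371}$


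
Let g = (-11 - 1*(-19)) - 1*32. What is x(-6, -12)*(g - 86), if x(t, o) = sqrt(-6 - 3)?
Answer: -330*I ≈ -330.0*I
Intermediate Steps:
g = -24 (g = (-11 + 19) - 32 = 8 - 32 = -24)
x(t, o) = 3*I (x(t, o) = sqrt(-9) = 3*I)
x(-6, -12)*(g - 86) = (3*I)*(-24 - 86) = (3*I)*(-110) = -330*I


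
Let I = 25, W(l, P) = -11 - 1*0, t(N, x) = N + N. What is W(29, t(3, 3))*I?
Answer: -275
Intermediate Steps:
t(N, x) = 2*N
W(l, P) = -11 (W(l, P) = -11 + 0 = -11)
W(29, t(3, 3))*I = -11*25 = -275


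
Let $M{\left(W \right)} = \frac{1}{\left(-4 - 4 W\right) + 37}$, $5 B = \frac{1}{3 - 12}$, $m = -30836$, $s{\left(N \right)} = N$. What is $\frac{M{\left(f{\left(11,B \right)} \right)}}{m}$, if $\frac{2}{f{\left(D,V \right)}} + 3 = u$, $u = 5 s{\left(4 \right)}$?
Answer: $- \frac{17}{17052308} \approx -9.9693 \cdot 10^{-7}$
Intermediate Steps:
$B = - \frac{1}{45}$ ($B = \frac{1}{5 \left(3 - 12\right)} = \frac{1}{5 \left(-9\right)} = \frac{1}{5} \left(- \frac{1}{9}\right) = - \frac{1}{45} \approx -0.022222$)
$u = 20$ ($u = 5 \cdot 4 = 20$)
$f{\left(D,V \right)} = \frac{2}{17}$ ($f{\left(D,V \right)} = \frac{2}{-3 + 20} = \frac{2}{17}$)
$M{\left(W \right)} = \frac{1}{33 - 4 W}$
$\frac{M{\left(f{\left(11,B \right)} \right)}}{m} = \frac{\left(-1\right) \frac{1}{-33 + 4 \cdot \frac{2}{17}}}{-30836} = - \frac{1}{-33 + \frac{8}{17}} \left(- \frac{1}{30836}\right) = - \frac{1}{- \frac{553}{17}} \left(- \frac{1}{30836}\right) = \left(-1\right) \left(- \frac{17}{553}\right) \left(- \frac{1}{30836}\right) = \frac{17}{553} \left(- \frac{1}{30836}\right) = - \frac{17}{17052308}$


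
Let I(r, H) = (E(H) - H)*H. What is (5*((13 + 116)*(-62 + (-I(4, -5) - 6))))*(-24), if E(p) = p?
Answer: 1052640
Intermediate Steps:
I(r, H) = 0 (I(r, H) = (H - H)*H = 0*H = 0)
(5*((13 + 116)*(-62 + (-I(4, -5) - 6))))*(-24) = (5*((13 + 116)*(-62 + (-1*0 - 6))))*(-24) = (5*(129*(-62 + (0 - 6))))*(-24) = (5*(129*(-62 - 6)))*(-24) = (5*(129*(-68)))*(-24) = (5*(-8772))*(-24) = -43860*(-24) = 1052640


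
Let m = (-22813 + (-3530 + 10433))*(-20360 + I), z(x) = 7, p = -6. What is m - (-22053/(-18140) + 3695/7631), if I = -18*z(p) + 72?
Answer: 44959039463417857/138426340 ≈ 3.2479e+8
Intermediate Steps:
I = -54 (I = -18*7 + 72 = -126 + 72 = -54)
m = 324786740 (m = (-22813 + (-3530 + 10433))*(-20360 - 54) = (-22813 + 6903)*(-20414) = -15910*(-20414) = 324786740)
m - (-22053/(-18140) + 3695/7631) = 324786740 - (-22053/(-18140) + 3695/7631) = 324786740 - (-22053*(-1/18140) + 3695*(1/7631)) = 324786740 - (22053/18140 + 3695/7631) = 324786740 - 1*235313743/138426340 = 324786740 - 235313743/138426340 = 44959039463417857/138426340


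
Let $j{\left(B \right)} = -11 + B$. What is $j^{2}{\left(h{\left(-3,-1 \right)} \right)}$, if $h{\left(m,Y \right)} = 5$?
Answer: $36$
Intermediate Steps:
$j^{2}{\left(h{\left(-3,-1 \right)} \right)} = \left(-11 + 5\right)^{2} = \left(-6\right)^{2} = 36$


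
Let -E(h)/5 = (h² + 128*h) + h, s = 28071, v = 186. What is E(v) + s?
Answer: -264879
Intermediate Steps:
E(h) = -645*h - 5*h² (E(h) = -5*((h² + 128*h) + h) = -5*(h² + 129*h) = -645*h - 5*h²)
E(v) + s = -5*186*(129 + 186) + 28071 = -5*186*315 + 28071 = -292950 + 28071 = -264879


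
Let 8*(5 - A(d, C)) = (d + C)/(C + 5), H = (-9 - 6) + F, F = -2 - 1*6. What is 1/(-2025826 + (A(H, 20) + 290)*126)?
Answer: -100/198865411 ≈ -5.0285e-7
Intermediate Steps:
F = -8 (F = -2 - 6 = -8)
H = -23 (H = (-9 - 6) - 8 = -15 - 8 = -23)
A(d, C) = 5 - (C + d)/(8*(5 + C)) (A(d, C) = 5 - (d + C)/(8*(C + 5)) = 5 - (C + d)/(8*(5 + C)))
1/(-2025826 + (A(H, 20) + 290)*126) = 1/(-2025826 + ((200 - 1*(-23) + 39*20)/(8*(5 + 20)) + 290)*126) = 1/(-2025826 + ((⅛)*(200 + 23 + 780)/25 + 290)*126) = 1/(-2025826 + ((⅛)*(1/25)*1003 + 290)*126) = 1/(-2025826 + (1003/200 + 290)*126) = 1/(-2025826 + (59003/200)*126) = 1/(-2025826 + 3717189/100) = 1/(-198865411/100) = -100/198865411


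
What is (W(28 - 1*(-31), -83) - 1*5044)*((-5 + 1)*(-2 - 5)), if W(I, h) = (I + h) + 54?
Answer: -140392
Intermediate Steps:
W(I, h) = 54 + I + h
(W(28 - 1*(-31), -83) - 1*5044)*((-5 + 1)*(-2 - 5)) = ((54 + (28 - 1*(-31)) - 83) - 1*5044)*((-5 + 1)*(-2 - 5)) = ((54 + (28 + 31) - 83) - 5044)*(-4*(-7)) = ((54 + 59 - 83) - 5044)*28 = (30 - 5044)*28 = -5014*28 = -140392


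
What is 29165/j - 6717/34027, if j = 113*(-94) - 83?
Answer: -212860588/72851807 ≈ -2.9218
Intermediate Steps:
j = -10705 (j = -10622 - 83 = -10705)
29165/j - 6717/34027 = 29165/(-10705) - 6717/34027 = 29165*(-1/10705) - 6717*1/34027 = -5833/2141 - 6717/34027 = -212860588/72851807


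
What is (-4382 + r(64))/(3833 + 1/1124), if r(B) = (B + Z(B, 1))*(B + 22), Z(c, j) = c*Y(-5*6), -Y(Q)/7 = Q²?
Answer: -38973663672/4308293 ≈ -9046.2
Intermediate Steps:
Y(Q) = -7*Q²
Z(c, j) = -6300*c (Z(c, j) = c*(-7*(-5*6)²) = c*(-7*(-30)²) = c*(-7*900) = c*(-6300) = -6300*c)
r(B) = -6299*B*(22 + B) (r(B) = (B - 6300*B)*(B + 22) = (-6299*B)*(22 + B) = -6299*B*(22 + B))
(-4382 + r(64))/(3833 + 1/1124) = (-4382 + 6299*64*(-22 - 1*64))/(3833 + 1/1124) = (-4382 + 6299*64*(-22 - 64))/(3833 + 1/1124) = (-4382 + 6299*64*(-86))/(4308293/1124) = (-4382 - 34669696)*(1124/4308293) = -34674078*1124/4308293 = -38973663672/4308293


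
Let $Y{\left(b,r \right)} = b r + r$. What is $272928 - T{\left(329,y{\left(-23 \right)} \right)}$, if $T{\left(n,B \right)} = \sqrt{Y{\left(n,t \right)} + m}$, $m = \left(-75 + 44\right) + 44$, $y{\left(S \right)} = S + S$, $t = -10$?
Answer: $272928 - i \sqrt{3287} \approx 2.7293 \cdot 10^{5} - 57.332 i$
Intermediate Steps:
$y{\left(S \right)} = 2 S$
$Y{\left(b,r \right)} = r + b r$
$m = 13$ ($m = -31 + 44 = 13$)
$T{\left(n,B \right)} = \sqrt{3 - 10 n}$ ($T{\left(n,B \right)} = \sqrt{- 10 \left(1 + n\right) + 13} = \sqrt{\left(-10 - 10 n\right) + 13} = \sqrt{3 - 10 n}$)
$272928 - T{\left(329,y{\left(-23 \right)} \right)} = 272928 - \sqrt{3 - 3290} = 272928 - \sqrt{-3287} = 272928 - i \sqrt{3287}$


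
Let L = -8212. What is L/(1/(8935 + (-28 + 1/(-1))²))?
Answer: -80280512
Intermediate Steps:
L/(1/(8935 + (-28 + 1/(-1))²)) = -(73374220 + 8212*(-28 + 1/(-1))²) = -(73374220 + 8212*(-28 - 1)²) = -8212/(1/(8935 + (-29)²)) = -8212/(1/(8935 + 841)) = -8212/(1/9776) = -8212/1/9776 = -8212*9776 = -80280512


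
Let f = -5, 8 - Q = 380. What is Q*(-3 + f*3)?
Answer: 6696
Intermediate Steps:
Q = -372 (Q = 8 - 1*380 = 8 - 380 = -372)
Q*(-3 + f*3) = -372*(-3 - 5*3) = -372*(-3 - 15) = -372*(-18) = 6696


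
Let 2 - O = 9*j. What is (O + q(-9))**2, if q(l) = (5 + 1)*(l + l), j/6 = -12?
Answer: 293764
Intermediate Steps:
j = -72 (j = 6*(-12) = -72)
q(l) = 12*l (q(l) = 6*(2*l) = 12*l)
O = 650 (O = 2 - 9*(-72) = 2 - 1*(-648) = 2 + 648 = 650)
(O + q(-9))**2 = (650 + 12*(-9))**2 = (650 - 108)**2 = 542**2 = 293764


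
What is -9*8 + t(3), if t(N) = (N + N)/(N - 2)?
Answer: -66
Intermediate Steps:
t(N) = 2*N/(-2 + N) (t(N) = (2*N)/(-2 + N) = 2*N/(-2 + N))
-9*8 + t(3) = -9*8 + 2*3/(-2 + 3) = -72 + 2*3/1 = -72 + 2*3*1 = -72 + 6 = -66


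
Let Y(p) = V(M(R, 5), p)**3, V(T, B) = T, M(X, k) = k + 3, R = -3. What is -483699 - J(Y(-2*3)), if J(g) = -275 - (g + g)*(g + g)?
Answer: 565152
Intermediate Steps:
M(X, k) = 3 + k
Y(p) = 512 (Y(p) = (3 + 5)**3 = 8**3 = 512)
J(g) = -275 - 4*g**2 (J(g) = -275 - 2*g*2*g = -275 - 4*g**2)
-483699 - J(Y(-2*3)) = -483699 - (-275 - 4*512**2) = -483699 - (-275 - 4*262144) = -483699 - (-275 - 1048576) = -483699 - 1*(-1048851) = -483699 + 1048851 = 565152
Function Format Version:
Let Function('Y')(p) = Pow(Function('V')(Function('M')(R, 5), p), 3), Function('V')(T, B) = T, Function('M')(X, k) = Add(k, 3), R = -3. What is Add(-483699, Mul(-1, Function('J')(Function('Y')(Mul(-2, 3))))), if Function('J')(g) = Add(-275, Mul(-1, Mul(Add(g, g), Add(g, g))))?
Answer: 565152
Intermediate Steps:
Function('M')(X, k) = Add(3, k)
Function('Y')(p) = 512 (Function('Y')(p) = Pow(Add(3, 5), 3) = Pow(8, 3) = 512)
Function('J')(g) = Add(-275, Mul(-4, Pow(g, 2))) (Function('J')(g) = Add(-275, Mul(-1, Mul(Mul(2, g), Mul(2, g)))) = Add(-275, Mul(-1, Mul(4, Pow(g, 2)))) = Add(-275, Mul(-4, Pow(g, 2))))
Add(-483699, Mul(-1, Function('J')(Function('Y')(Mul(-2, 3))))) = Add(-483699, Mul(-1, Add(-275, Mul(-4, Pow(512, 2))))) = Add(-483699, Mul(-1, Add(-275, Mul(-4, 262144)))) = Add(-483699, Mul(-1, Add(-275, -1048576))) = Add(-483699, Mul(-1, -1048851)) = Add(-483699, 1048851) = 565152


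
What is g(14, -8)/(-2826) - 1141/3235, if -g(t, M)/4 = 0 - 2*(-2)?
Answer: -1586353/4571055 ≈ -0.34704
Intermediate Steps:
g(t, M) = -16 (g(t, M) = -4*(0 - 2*(-2)) = -4*(0 + 4) = -4*4 = -16)
g(14, -8)/(-2826) - 1141/3235 = -16/(-2826) - 1141/3235 = -16*(-1/2826) - 1141*1/3235 = 8/1413 - 1141/3235 = -1586353/4571055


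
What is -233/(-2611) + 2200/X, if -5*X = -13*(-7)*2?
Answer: -2048471/33943 ≈ -60.350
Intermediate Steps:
X = -182/5 (X = -(-13*(-7))*2/5 = -91*2/5 = -⅕*182 = -182/5 ≈ -36.400)
-233/(-2611) + 2200/X = -233/(-2611) + 2200/(-182/5) = -233*(-1/2611) + 2200*(-5/182) = 233/2611 - 5500/91 = -2048471/33943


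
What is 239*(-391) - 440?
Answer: -93889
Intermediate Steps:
239*(-391) - 440 = -93449 - 440 = -93889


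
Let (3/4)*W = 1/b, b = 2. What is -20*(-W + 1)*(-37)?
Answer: 740/3 ≈ 246.67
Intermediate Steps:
W = 2/3 (W = (4/3)/2 = (4/3)*(1/2) = 2/3 ≈ 0.66667)
-20*(-W + 1)*(-37) = -20*(-1*2/3 + 1)*(-37) = -20*(-2/3 + 1)*(-37) = -20*1/3*(-37) = -20/3*(-37) = 740/3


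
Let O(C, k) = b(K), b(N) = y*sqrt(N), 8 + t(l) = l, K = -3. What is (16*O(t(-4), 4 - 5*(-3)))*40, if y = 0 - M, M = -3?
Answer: 1920*I*sqrt(3) ≈ 3325.5*I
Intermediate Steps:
y = 3 (y = 0 - 1*(-3) = 0 + 3 = 3)
t(l) = -8 + l
b(N) = 3*sqrt(N)
O(C, k) = 3*I*sqrt(3) (O(C, k) = 3*sqrt(-3) = 3*(I*sqrt(3)) = 3*I*sqrt(3))
(16*O(t(-4), 4 - 5*(-3)))*40 = (16*(3*I*sqrt(3)))*40 = (48*I*sqrt(3))*40 = 1920*I*sqrt(3)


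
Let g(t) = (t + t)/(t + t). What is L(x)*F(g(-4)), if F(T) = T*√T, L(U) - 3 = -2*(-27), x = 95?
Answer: 57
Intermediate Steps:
L(U) = 57 (L(U) = 3 - 2*(-27) = 3 + 54 = 57)
g(t) = 1 (g(t) = (2*t)/((2*t)) = (2*t)*(1/(2*t)) = 1)
F(T) = T^(3/2)
L(x)*F(g(-4)) = 57*1^(3/2) = 57*1 = 57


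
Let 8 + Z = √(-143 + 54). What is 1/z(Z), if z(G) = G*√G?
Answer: (-8 + I*√89)^(-3/2) ≈ -0.022157 + 0.0061224*I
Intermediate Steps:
Z = -8 + I*√89 (Z = -8 + √(-143 + 54) = -8 + √(-89) = -8 + I*√89 ≈ -8.0 + 9.434*I)
z(G) = G^(3/2)
1/z(Z) = 1/((-8 + I*√89)^(3/2)) = (-8 + I*√89)^(-3/2)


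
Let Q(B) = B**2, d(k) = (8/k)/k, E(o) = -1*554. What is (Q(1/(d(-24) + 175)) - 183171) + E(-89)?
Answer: -29172811048541/158785201 ≈ -1.8373e+5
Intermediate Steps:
E(o) = -554
d(k) = 8/k**2
(Q(1/(d(-24) + 175)) - 183171) + E(-89) = ((1/(8/(-24)**2 + 175))**2 - 183171) - 554 = ((1/(8*(1/576) + 175))**2 - 183171) - 554 = ((1/(1/72 + 175))**2 - 183171) - 554 = ((1/(12601/72))**2 - 183171) - 554 = ((72/12601)**2 - 183171) - 554 = (5184/158785201 - 183171) - 554 = -29084844047187/158785201 - 554 = -29172811048541/158785201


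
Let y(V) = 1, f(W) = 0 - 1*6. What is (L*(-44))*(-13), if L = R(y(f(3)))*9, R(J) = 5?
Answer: 25740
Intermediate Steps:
f(W) = -6 (f(W) = 0 - 6 = -6)
L = 45 (L = 5*9 = 45)
(L*(-44))*(-13) = (45*(-44))*(-13) = -1980*(-13) = 25740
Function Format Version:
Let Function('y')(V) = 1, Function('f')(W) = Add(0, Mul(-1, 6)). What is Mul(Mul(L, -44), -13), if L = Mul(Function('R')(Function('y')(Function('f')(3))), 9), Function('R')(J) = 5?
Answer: 25740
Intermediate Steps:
Function('f')(W) = -6 (Function('f')(W) = Add(0, -6) = -6)
L = 45 (L = Mul(5, 9) = 45)
Mul(Mul(L, -44), -13) = Mul(Mul(45, -44), -13) = Mul(-1980, -13) = 25740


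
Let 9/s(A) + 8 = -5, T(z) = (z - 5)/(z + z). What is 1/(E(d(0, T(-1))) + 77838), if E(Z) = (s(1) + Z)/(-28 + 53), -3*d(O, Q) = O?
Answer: 325/25297341 ≈ 1.2847e-5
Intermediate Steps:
T(z) = (-5 + z)/(2*z) (T(z) = (-5 + z)/((2*z)) = (-5 + z)*(1/(2*z)) = (-5 + z)/(2*z))
s(A) = -9/13 (s(A) = 9/(-8 - 5) = 9/(-13) = 9*(-1/13) = -9/13)
d(O, Q) = -O/3
E(Z) = -9/325 + Z/25 (E(Z) = (-9/13 + Z)/(-28 + 53) = (-9/13 + Z)/25 = (-9/13 + Z)*(1/25) = -9/325 + Z/25)
1/(E(d(0, T(-1))) + 77838) = 1/((-9/325 + (-⅓*0)/25) + 77838) = 1/((-9/325 + (1/25)*0) + 77838) = 1/((-9/325 + 0) + 77838) = 1/(-9/325 + 77838) = 1/(25297341/325) = 325/25297341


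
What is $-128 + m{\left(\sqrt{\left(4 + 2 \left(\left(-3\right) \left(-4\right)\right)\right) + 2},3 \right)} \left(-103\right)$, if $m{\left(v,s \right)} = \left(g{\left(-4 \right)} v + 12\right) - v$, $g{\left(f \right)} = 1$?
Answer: $-1364$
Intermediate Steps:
$m{\left(v,s \right)} = 12$ ($m{\left(v,s \right)} = \left(1 v + 12\right) - v = \left(v + 12\right) - v = \left(12 + v\right) - v = 12$)
$-128 + m{\left(\sqrt{\left(4 + 2 \left(\left(-3\right) \left(-4\right)\right)\right) + 2},3 \right)} \left(-103\right) = -128 + 12 \left(-103\right) = -128 - 1236 = -1364$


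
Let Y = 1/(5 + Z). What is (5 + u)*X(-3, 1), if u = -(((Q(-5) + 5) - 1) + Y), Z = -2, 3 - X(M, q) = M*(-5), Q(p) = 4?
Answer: 40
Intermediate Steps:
X(M, q) = 3 + 5*M (X(M, q) = 3 - M*(-5) = 3 - (-5)*M = 3 + 5*M)
Y = 1/3 (Y = 1/(5 - 2) = 1/3 ≈ 0.33333)
u = -25/3 (u = -(((4 + 5) - 1) + 1/3) = -((9 - 1) + 1/3) = -(8 + 1/3) = -1*25/3 = -25/3 ≈ -8.3333)
(5 + u)*X(-3, 1) = (5 - 25/3)*(3 + 5*(-3)) = -10*(3 - 15)/3 = -10/3*(-12) = 40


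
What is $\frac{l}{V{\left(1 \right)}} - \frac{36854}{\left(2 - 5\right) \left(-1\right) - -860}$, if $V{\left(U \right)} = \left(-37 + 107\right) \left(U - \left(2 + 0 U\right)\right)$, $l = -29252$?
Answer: $\frac{11332348}{30205} \approx 375.18$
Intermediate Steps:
$V{\left(U \right)} = -140 + 70 U$ ($V{\left(U \right)} = 70 \left(U + \left(0 - 2\right)\right) = 70 \left(U - 2\right) = 70 \left(-2 + U\right) = -140 + 70 U$)
$\frac{l}{V{\left(1 \right)}} - \frac{36854}{\left(2 - 5\right) \left(-1\right) - -860} = - \frac{29252}{-140 + 70 \cdot 1} - \frac{36854}{\left(2 - 5\right) \left(-1\right) - -860} = - \frac{29252}{-140 + 70} - \frac{36854}{\left(-3\right) \left(-1\right) + 860} = - \frac{29252}{-70} - \frac{36854}{3 + 860} = \left(-29252\right) \left(- \frac{1}{70}\right) - \frac{36854}{863} = \frac{14626}{35} - \frac{36854}{863} = \frac{11332348}{30205}$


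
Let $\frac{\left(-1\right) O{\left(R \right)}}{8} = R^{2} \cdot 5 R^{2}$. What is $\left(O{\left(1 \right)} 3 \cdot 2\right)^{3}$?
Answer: $-13824000$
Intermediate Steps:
$O{\left(R \right)} = - 40 R^{4}$ ($O{\left(R \right)} = - 8 R^{2} \cdot 5 R^{2} = - 8 \cdot 5 R^{2} R^{2} = - 8 \cdot 5 R^{4} = - 40 R^{4}$)
$\left(O{\left(1 \right)} 3 \cdot 2\right)^{3} = \left(- 40 \cdot 1^{4} \cdot 3 \cdot 2\right)^{3} = \left(\left(-40\right) 1 \cdot 3 \cdot 2\right)^{3} = \left(\left(-40\right) 3 \cdot 2\right)^{3} = \left(\left(-120\right) 2\right)^{3} = \left(-240\right)^{3} = -13824000$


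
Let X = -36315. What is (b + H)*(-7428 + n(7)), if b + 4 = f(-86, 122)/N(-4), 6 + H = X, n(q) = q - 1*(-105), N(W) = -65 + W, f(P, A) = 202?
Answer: 18338483132/69 ≈ 2.6578e+8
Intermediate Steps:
n(q) = 105 + q (n(q) = q + 105 = 105 + q)
H = -36321 (H = -6 - 36315 = -36321)
b = -478/69 (b = -4 + 202/(-65 - 4) = -4 + 202/(-69) = -4 + 202*(-1/69) = -4 - 202/69 = -478/69 ≈ -6.9275)
(b + H)*(-7428 + n(7)) = (-478/69 - 36321)*(-7428 + (105 + 7)) = -2506627*(-7428 + 112)/69 = -2506627/69*(-7316) = 18338483132/69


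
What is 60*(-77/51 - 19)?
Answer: -20920/17 ≈ -1230.6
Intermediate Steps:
60*(-77/51 - 19) = 60*(-1046/51) = -20920/17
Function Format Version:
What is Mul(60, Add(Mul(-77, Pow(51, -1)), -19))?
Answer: Rational(-20920, 17) ≈ -1230.6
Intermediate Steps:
Mul(60, Add(Mul(-77, Pow(51, -1)), -19)) = Mul(60, Add(Mul(-77, Rational(1, 51)), -19)) = Mul(60, Add(Rational(-77, 51), -19)) = Mul(60, Rational(-1046, 51)) = Rational(-20920, 17)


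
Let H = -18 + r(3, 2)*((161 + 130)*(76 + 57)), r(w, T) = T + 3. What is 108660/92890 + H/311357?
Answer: 5180598795/2892195173 ≈ 1.7912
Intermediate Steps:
r(w, T) = 3 + T
H = 193497 (H = -18 + (3 + 2)*((161 + 130)*(76 + 57)) = -18 + 5*(291*133) = -18 + 5*38703 = -18 + 193515 = 193497)
108660/92890 + H/311357 = 108660/92890 + 193497/311357 = 108660*(1/92890) + 193497*(1/311357) = 10866/9289 + 193497/311357 = 5180598795/2892195173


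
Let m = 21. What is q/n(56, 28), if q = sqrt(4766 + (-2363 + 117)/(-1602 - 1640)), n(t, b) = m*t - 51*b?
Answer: -sqrt(12525157389)/408492 ≈ -0.27397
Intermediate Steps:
n(t, b) = -51*b + 21*t (n(t, b) = 21*t - 51*b = -51*b + 21*t)
q = sqrt(12525157389)/1621 (q = sqrt(4766 - 2246/(-3242)) = sqrt(4766 - 2246*(-1/3242)) = sqrt(4766 + 1123/1621) = sqrt(7726809/1621) = sqrt(12525157389)/1621 ≈ 69.041)
q/n(56, 28) = (sqrt(12525157389)/1621)/(-51*28 + 21*56) = (sqrt(12525157389)/1621)/(-1428 + 1176) = (sqrt(12525157389)/1621)/(-252) = (sqrt(12525157389)/1621)*(-1/252) = -sqrt(12525157389)/408492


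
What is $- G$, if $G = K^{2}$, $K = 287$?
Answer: $-82369$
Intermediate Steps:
$G = 82369$ ($G = 287^{2} = 82369$)
$- G = \left(-1\right) 82369 = -82369$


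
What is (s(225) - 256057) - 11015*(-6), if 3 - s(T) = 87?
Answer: -190051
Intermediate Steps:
s(T) = -84 (s(T) = 3 - 1*87 = 3 - 87 = -84)
(s(225) - 256057) - 11015*(-6) = (-84 - 256057) - 11015*(-6) = -256141 + 66090 = -190051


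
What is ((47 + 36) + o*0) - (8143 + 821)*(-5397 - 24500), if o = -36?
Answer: 267996791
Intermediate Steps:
((47 + 36) + o*0) - (8143 + 821)*(-5397 - 24500) = ((47 + 36) - 36*0) - (8143 + 821)*(-5397 - 24500) = (83 + 0) - 8964*(-29897) = 83 - 1*(-267996708) = 83 + 267996708 = 267996791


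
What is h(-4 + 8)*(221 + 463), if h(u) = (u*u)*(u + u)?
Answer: 87552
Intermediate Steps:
h(u) = 2*u**3 (h(u) = u**2*(2*u) = 2*u**3)
h(-4 + 8)*(221 + 463) = (2*(-4 + 8)**3)*(221 + 463) = (2*4**3)*684 = (2*64)*684 = 128*684 = 87552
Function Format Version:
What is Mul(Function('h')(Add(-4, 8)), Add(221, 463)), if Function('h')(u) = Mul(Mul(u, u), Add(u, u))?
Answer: 87552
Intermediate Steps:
Function('h')(u) = Mul(2, Pow(u, 3)) (Function('h')(u) = Mul(Pow(u, 2), Mul(2, u)) = Mul(2, Pow(u, 3)))
Mul(Function('h')(Add(-4, 8)), Add(221, 463)) = Mul(Mul(2, Pow(Add(-4, 8), 3)), Add(221, 463)) = Mul(Mul(2, Pow(4, 3)), 684) = Mul(Mul(2, 64), 684) = Mul(128, 684) = 87552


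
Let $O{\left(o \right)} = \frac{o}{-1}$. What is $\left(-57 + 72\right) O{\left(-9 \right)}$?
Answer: $135$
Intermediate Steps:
$O{\left(o \right)} = - o$ ($O{\left(o \right)} = o \left(-1\right) = - o$)
$\left(-57 + 72\right) O{\left(-9 \right)} = \left(-57 + 72\right) \left(\left(-1\right) \left(-9\right)\right) = 15 \cdot 9 = 135$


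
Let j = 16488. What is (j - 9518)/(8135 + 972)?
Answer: 6970/9107 ≈ 0.76535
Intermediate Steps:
(j - 9518)/(8135 + 972) = (16488 - 9518)/(8135 + 972) = 6970/9107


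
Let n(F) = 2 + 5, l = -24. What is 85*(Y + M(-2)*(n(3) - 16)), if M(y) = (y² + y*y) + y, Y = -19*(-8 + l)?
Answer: 47090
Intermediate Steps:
Y = 608 (Y = -19*(-8 - 24) = -19*(-32) = 608)
M(y) = y + 2*y² (M(y) = (y² + y²) + y = 2*y² + y = y + 2*y²)
n(F) = 7
85*(Y + M(-2)*(n(3) - 16)) = 85*(608 + (-2*(1 + 2*(-2)))*(7 - 16)) = 85*(608 - 2*(1 - 4)*(-9)) = 85*(608 - 2*(-3)*(-9)) = 85*(608 + 6*(-9)) = 85*(608 - 54) = 85*554 = 47090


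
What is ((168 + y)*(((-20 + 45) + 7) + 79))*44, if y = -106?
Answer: 302808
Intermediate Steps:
((168 + y)*(((-20 + 45) + 7) + 79))*44 = ((168 - 106)*(((-20 + 45) + 7) + 79))*44 = (62*((25 + 7) + 79))*44 = (62*(32 + 79))*44 = (62*111)*44 = 6882*44 = 302808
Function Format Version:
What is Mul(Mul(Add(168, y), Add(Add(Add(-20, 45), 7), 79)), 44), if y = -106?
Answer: 302808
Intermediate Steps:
Mul(Mul(Add(168, y), Add(Add(Add(-20, 45), 7), 79)), 44) = Mul(Mul(Add(168, -106), Add(Add(Add(-20, 45), 7), 79)), 44) = Mul(Mul(62, Add(Add(25, 7), 79)), 44) = Mul(Mul(62, Add(32, 79)), 44) = Mul(Mul(62, 111), 44) = Mul(6882, 44) = 302808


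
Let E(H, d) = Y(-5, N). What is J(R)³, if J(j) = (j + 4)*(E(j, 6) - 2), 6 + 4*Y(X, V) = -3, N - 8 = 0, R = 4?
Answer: -39304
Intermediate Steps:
N = 8 (N = 8 + 0 = 8)
Y(X, V) = -9/4 (Y(X, V) = -3/2 + (¼)*(-3) = -3/2 - ¾ = -9/4)
E(H, d) = -9/4
J(j) = -17 - 17*j/4 (J(j) = (j + 4)*(-9/4 - 2) = (4 + j)*(-17/4) = -17 - 17*j/4)
J(R)³ = (-17 - 17/4*4)³ = (-17 - 17)³ = (-34)³ = -39304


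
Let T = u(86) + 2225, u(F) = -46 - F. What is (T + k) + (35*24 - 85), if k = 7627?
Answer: 10475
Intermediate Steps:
T = 2093 (T = (-46 - 1*86) + 2225 = (-46 - 86) + 2225 = -132 + 2225 = 2093)
(T + k) + (35*24 - 85) = (2093 + 7627) + (35*24 - 85) = 9720 + (840 - 85) = 9720 + 755 = 10475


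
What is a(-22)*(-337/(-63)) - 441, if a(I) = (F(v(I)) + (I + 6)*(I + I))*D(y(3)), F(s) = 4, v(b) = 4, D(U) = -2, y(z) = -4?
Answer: -168325/21 ≈ -8015.5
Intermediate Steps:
a(I) = -8 - 4*I*(6 + I) (a(I) = (4 + (I + 6)*(I + I))*(-2) = (4 + (6 + I)*(2*I))*(-2) = (4 + 2*I*(6 + I))*(-2) = -8 - 4*I*(6 + I))
a(-22)*(-337/(-63)) - 441 = (-8 - 24*(-22) - 4*(-22)**2)*(-337/(-63)) - 441 = (-8 + 528 - 4*484)*(-337*(-1/63)) - 441 = (-8 + 528 - 1936)*(337/63) - 441 = -1416*337/63 - 441 = -159064/21 - 441 = -168325/21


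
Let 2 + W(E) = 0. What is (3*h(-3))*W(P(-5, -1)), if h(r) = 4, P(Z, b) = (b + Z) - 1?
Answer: -24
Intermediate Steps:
P(Z, b) = -1 + Z + b (P(Z, b) = (Z + b) - 1 = -1 + Z + b)
W(E) = -2 (W(E) = -2 + 0 = -2)
(3*h(-3))*W(P(-5, -1)) = (3*4)*(-2) = 12*(-2) = -24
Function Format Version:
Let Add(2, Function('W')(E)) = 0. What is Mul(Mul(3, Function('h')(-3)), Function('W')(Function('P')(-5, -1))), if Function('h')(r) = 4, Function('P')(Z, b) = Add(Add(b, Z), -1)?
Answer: -24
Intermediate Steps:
Function('P')(Z, b) = Add(-1, Z, b) (Function('P')(Z, b) = Add(Add(Z, b), -1) = Add(-1, Z, b))
Function('W')(E) = -2 (Function('W')(E) = Add(-2, 0) = -2)
Mul(Mul(3, Function('h')(-3)), Function('W')(Function('P')(-5, -1))) = Mul(Mul(3, 4), -2) = Mul(12, -2) = -24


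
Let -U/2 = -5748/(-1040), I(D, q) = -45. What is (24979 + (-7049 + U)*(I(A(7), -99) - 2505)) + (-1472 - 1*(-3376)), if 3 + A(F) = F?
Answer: 234390264/13 ≈ 1.8030e+7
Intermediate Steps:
A(F) = -3 + F
U = -1437/130 (U = -(-11496)/(-1040) = -(-11496)*(-1)/1040 = -2*1437/260 = -1437/130 ≈ -11.054)
(24979 + (-7049 + U)*(I(A(7), -99) - 2505)) + (-1472 - 1*(-3376)) = (24979 + (-7049 - 1437/130)*(-45 - 2505)) + (-1472 - 1*(-3376)) = (24979 - 917807/130*(-2550)) + (-1472 + 3376) = (24979 + 234040785/13) + 1904 = 234365512/13 + 1904 = 234390264/13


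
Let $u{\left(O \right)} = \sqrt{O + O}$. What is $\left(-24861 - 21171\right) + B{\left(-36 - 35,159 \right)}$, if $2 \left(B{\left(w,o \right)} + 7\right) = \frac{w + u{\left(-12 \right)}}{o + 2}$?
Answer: $- \frac{14824629}{322} + \frac{i \sqrt{6}}{161} \approx -46039.0 + 0.015214 i$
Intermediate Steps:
$u{\left(O \right)} = \sqrt{2} \sqrt{O}$ ($u{\left(O \right)} = \sqrt{2 O} = \sqrt{2} \sqrt{O}$)
$B{\left(w,o \right)} = -7 + \frac{w + 2 i \sqrt{6}}{2 \left(2 + o\right)}$ ($B{\left(w,o \right)} = -7 + \frac{\left(w + \sqrt{2} \sqrt{-12}\right) \frac{1}{o + 2}}{2} = -7 + \frac{\left(w + \sqrt{2} \cdot 2 i \sqrt{3}\right) \frac{1}{2 + o}}{2} = -7 + \frac{\left(w + 2 i \sqrt{6}\right) \frac{1}{2 + o}}{2} = -7 + \frac{\frac{1}{2 + o} \left(w + 2 i \sqrt{6}\right)}{2} = -7 + \frac{w + 2 i \sqrt{6}}{2 \left(2 + o\right)}$)
$\left(-24861 - 21171\right) + B{\left(-36 - 35,159 \right)} = \left(-24861 - 21171\right) + \frac{-14 + \frac{-36 - 35}{2} - 1113 + i \sqrt{6}}{2 + 159} = -46032 + \frac{-14 + \frac{1}{2} \left(-71\right) - 1113 + i \sqrt{6}}{161} = -46032 + \frac{-14 - \frac{71}{2} - 1113 + i \sqrt{6}}{161} = -46032 + \frac{- \frac{2325}{2} + i \sqrt{6}}{161} = -46032 - \left(\frac{2325}{322} - \frac{i \sqrt{6}}{161}\right) = - \frac{14824629}{322} + \frac{i \sqrt{6}}{161}$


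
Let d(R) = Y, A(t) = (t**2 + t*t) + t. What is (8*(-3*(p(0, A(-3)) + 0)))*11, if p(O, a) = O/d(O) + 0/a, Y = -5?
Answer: 0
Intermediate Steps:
A(t) = t + 2*t**2 (A(t) = (t**2 + t**2) + t = 2*t**2 + t = t + 2*t**2)
d(R) = -5
p(O, a) = -O/5 (p(O, a) = O/(-5) + 0/a = O*(-1/5) + 0 = -O/5 + 0 = -O/5)
(8*(-3*(p(0, A(-3)) + 0)))*11 = (8*(-3*(-1/5*0 + 0)))*11 = (8*(-3*(0 + 0)))*11 = (8*(-3*0))*11 = (8*0)*11 = 0*11 = 0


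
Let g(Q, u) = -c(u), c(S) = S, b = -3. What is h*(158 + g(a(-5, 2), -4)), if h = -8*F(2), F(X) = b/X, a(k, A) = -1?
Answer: 1944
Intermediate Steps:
F(X) = -3/X
g(Q, u) = -u
h = 12 (h = -(-24)/2 = -8*(-3/2) = 12)
h*(158 + g(a(-5, 2), -4)) = 12*(158 - 1*(-4)) = 12*(158 + 4) = 12*162 = 1944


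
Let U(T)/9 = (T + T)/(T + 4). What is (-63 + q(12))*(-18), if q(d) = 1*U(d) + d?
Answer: 675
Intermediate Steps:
U(T) = 18*T/(4 + T) (U(T) = 9*((T + T)/(T + 4)) = 9*((2*T)/(4 + T)) = 9*(2*T/(4 + T)) = 18*T/(4 + T))
q(d) = d + 18*d/(4 + d) (q(d) = 1*(18*d/(4 + d)) + d = 18*d/(4 + d) + d = d + 18*d/(4 + d))
(-63 + q(12))*(-18) = (-63 + 12*(22 + 12)/(4 + 12))*(-18) = (-63 + 12*34/16)*(-18) = (-63 + 12*(1/16)*34)*(-18) = (-63 + 51/2)*(-18) = -75/2*(-18) = 675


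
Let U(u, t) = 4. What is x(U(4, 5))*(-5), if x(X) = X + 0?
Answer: -20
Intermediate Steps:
x(X) = X
x(U(4, 5))*(-5) = 4*(-5) = -20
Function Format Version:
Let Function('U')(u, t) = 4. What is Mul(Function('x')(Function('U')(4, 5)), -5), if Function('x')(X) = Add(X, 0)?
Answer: -20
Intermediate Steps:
Function('x')(X) = X
Mul(Function('x')(Function('U')(4, 5)), -5) = Mul(4, -5) = -20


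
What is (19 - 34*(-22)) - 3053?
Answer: -2286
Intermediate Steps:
(19 - 34*(-22)) - 3053 = (19 + 748) - 3053 = 767 - 3053 = -2286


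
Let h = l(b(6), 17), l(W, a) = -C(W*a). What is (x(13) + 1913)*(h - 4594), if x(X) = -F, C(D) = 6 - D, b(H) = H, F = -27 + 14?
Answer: -8663148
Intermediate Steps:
F = -13
l(W, a) = -6 + W*a (l(W, a) = -(6 - W*a) = -6 + W*a)
h = 96 (h = -6 + 6*17 = -6 + 102 = 96)
x(X) = 13 (x(X) = -1*(-13) = 13)
(x(13) + 1913)*(h - 4594) = (13 + 1913)*(96 - 4594) = 1926*(-4498) = -8663148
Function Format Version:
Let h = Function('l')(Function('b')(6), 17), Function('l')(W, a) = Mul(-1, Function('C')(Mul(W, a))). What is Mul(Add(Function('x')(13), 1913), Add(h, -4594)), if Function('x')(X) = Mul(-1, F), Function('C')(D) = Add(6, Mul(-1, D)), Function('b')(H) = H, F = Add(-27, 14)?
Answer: -8663148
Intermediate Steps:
F = -13
Function('l')(W, a) = Add(-6, Mul(W, a)) (Function('l')(W, a) = Mul(-1, Add(6, Mul(-1, Mul(W, a)))) = Mul(-1, Add(6, Mul(-1, W, a))) = Add(-6, Mul(W, a)))
h = 96 (h = Add(-6, Mul(6, 17)) = Add(-6, 102) = 96)
Function('x')(X) = 13 (Function('x')(X) = Mul(-1, -13) = 13)
Mul(Add(Function('x')(13), 1913), Add(h, -4594)) = Mul(Add(13, 1913), Add(96, -4594)) = Mul(1926, -4498) = -8663148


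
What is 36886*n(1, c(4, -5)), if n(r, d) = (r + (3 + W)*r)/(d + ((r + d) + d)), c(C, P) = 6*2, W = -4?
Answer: 0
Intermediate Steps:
c(C, P) = 12
n(r, d) = 0 (n(r, d) = (r + (3 - 4)*r)/(d + ((r + d) + d)) = (r - r)/(d + ((d + r) + d)) = 0/(d + (r + 2*d)) = 0/(r + 3*d) = 0)
36886*n(1, c(4, -5)) = 36886*0 = 0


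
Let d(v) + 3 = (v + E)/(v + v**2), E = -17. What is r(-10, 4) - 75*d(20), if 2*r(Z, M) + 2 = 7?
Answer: 6355/28 ≈ 226.96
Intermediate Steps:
d(v) = -3 + (-17 + v)/(v + v**2) (d(v) = -3 + (v - 17)/(v + v**2) = -3 + (-17 + v)/(v + v**2))
r(Z, M) = 5/2 (r(Z, M) = -1 + (1/2)*7 = -1 + 7/2 = 5/2)
r(-10, 4) - 75*d(20) = 5/2 - 75*(-17 - 3*20**2 - 2*20)/(20*(1 + 20)) = 5/2 - 15*(-17 - 3*400 - 40)/(4*21) = 5/2 - 15*(-17 - 1200 - 40)/(4*21) = 5/2 - 15*(-1257)/(4*21) = 5/2 - 75*(-419/140) = 5/2 + 6285/28 = 6355/28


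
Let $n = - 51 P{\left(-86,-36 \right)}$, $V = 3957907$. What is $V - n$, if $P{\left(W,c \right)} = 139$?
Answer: $3964996$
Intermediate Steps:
$n = -7089$ ($n = \left(-51\right) 139 = -7089$)
$V - n = 3957907 - -7089 = 3957907 + 7089 = 3964996$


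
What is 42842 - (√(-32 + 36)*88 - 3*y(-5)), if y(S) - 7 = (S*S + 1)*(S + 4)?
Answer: 42609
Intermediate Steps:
y(S) = 7 + (1 + S²)*(4 + S) (y(S) = 7 + (S*S + 1)*(S + 4) = 7 + (S² + 1)*(4 + S) = 7 + (1 + S²)*(4 + S))
42842 - (√(-32 + 36)*88 - 3*y(-5)) = 42842 - (√(-32 + 36)*88 - 3*(11 - 5 + (-5)³ + 4*(-5)²)) = 42842 - (√4*88 - 3*(11 - 5 - 125 + 4*25)) = 42842 - (2*88 - 3*(11 - 5 - 125 + 100)) = 42842 - (176 - 3*(-19)) = 42842 - (176 + 57) = 42842 - 1*233 = 42842 - 233 = 42609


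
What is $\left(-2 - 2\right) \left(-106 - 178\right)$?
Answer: $1136$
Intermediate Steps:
$\left(-2 - 2\right) \left(-106 - 178\right) = \left(-4\right) \left(-284\right) = 1136$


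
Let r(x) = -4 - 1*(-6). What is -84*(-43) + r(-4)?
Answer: 3614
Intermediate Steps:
r(x) = 2 (r(x) = -4 + 6 = 2)
-84*(-43) + r(-4) = -84*(-43) + 2 = 3612 + 2 = 3614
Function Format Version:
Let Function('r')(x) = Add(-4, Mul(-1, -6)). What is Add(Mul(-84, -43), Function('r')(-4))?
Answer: 3614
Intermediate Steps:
Function('r')(x) = 2 (Function('r')(x) = Add(-4, 6) = 2)
Add(Mul(-84, -43), Function('r')(-4)) = Add(Mul(-84, -43), 2) = Add(3612, 2) = 3614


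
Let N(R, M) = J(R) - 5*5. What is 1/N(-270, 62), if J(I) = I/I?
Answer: -1/24 ≈ -0.041667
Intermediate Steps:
J(I) = 1
N(R, M) = -24 (N(R, M) = 1 - 5*5 = 1 - 25 = -24)
1/N(-270, 62) = 1/(-24) = -1/24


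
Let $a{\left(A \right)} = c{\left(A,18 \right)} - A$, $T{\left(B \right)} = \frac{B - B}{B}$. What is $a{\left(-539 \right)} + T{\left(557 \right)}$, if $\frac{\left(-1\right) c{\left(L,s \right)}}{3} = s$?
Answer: $485$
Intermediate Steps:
$c{\left(L,s \right)} = - 3 s$
$T{\left(B \right)} = 0$ ($T{\left(B \right)} = \frac{0}{B} = 0$)
$a{\left(A \right)} = -54 - A$ ($a{\left(A \right)} = \left(-3\right) 18 - A = -54 - A$)
$a{\left(-539 \right)} + T{\left(557 \right)} = \left(-54 - -539\right) + 0 = \left(-54 + 539\right) + 0 = 485 + 0 = 485$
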